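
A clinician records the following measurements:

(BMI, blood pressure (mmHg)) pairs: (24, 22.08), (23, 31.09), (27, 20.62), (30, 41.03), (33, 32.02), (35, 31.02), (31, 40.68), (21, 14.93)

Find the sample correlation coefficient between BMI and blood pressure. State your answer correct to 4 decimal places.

n = 8, Σx = 224, Σy = 233.47, Σxy = 6749.6, Σx² = 6450, Σy² = 7428.0479
Sxx = Σx² − (Σx)²/n = 6450 − 6272 = 178
Sxy = Σxy − (Σx)(Σy)/n = 6749.6 − 6537.16 = 212.44
Syy = Σy² − (Σy)²/n = 7428.0479 − 6813.530112 = 614.517788
r = Sxy/√(Sxx·Syy) = 212.44/√(109384.166175) = 212.44/330.732772 = 0.642331

0.6423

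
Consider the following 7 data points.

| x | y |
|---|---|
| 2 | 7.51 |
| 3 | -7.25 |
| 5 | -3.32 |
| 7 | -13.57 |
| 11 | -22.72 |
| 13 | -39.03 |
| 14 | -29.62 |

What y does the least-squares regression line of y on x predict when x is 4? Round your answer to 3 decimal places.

-3.332

n = 7, Σx = 55, Σy = -108, Σxy = -1290.31, Σx² = 573
Sxx = Σx² − (Σx)²/n = 573 − 432.142857 = 140.857143
Sxy = Σxy − (Σx)(Σy)/n = -1290.31 − (-848.571429) = -441.738571
b = Sxy/Sxx = -441.738571/140.857143 = -3.136075
a = ȳ − b·x̄ = -15.428571 − (-3.136075)·7.857143 = 9.212018
ŷ(4) = a + b·4 = 9.212018 + (-3.136075)·4 = -3.332282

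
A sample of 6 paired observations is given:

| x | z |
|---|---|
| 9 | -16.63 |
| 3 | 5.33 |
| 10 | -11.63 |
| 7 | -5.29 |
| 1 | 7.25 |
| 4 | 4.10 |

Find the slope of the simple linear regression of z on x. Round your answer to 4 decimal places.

-2.6489

n = 6, Σx = 34, Σy = -16.87, Σxy = -263.36, Σx² = 256
Sxx = Σx² − (Σx)²/n = 256 − 192.666667 = 63.333333
Sxy = Σxy − (Σx)(Σy)/n = -263.36 − (-95.596667) = -167.763333
b = Sxy/Sxx = -167.763333/63.333333 = -2.648895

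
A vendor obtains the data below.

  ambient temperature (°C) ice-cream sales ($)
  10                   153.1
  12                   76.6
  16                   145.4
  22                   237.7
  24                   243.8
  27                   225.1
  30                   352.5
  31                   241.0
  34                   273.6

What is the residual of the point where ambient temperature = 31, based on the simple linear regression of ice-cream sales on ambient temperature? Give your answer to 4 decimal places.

n = 9, Σx = 206, Σy = 1948.8, Σxy = 49283.3, Σx² = 5306
Sxx = Σx² − (Σx)²/n = 5306 − 4715.111111 = 590.888889
Sxy = Σxy − (Σx)(Σy)/n = 49283.3 − 44605.866667 = 4677.433333
b = Sxy/Sxx = 4677.433333/590.888889 = 7.915927
a = ȳ − b·x̄ = 216.533333 − 7.915927·22.888889 = 35.346559
ŷ(31) = 35.346559 + 7.915927·31 = 280.740297
residual = y − ŷ = 241.0 − 280.740297 = -39.740297

-39.7403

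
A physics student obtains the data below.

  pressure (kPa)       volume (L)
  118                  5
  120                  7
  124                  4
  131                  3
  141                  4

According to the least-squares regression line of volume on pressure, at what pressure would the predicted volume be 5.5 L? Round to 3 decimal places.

117.347

n = 5, Σx = 634, Σy = 23, Σxy = 2883, Σx² = 80742
Sxx = Σx² − (Σx)²/n = 80742 − 80391.2 = 350.8
Sxy = Σxy − (Σx)(Σy)/n = 2883 − 2916.4 = -33.4
b = Sxy/Sxx = -33.4/350.8 = -0.095211
a = ȳ − b·x̄ = 4.6 − (-0.095211)·126.8 = 16.672748
Set a + b·x = 5.5: x = (5.5 − 16.672748) / (-0.095211) = 117.347305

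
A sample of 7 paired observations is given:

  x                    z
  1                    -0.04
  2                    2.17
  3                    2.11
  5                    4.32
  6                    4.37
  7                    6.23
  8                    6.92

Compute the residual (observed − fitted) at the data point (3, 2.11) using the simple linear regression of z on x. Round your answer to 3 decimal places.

n = 7, Σx = 32, Σy = 26.08, Σxy = 157.42, Σx² = 188
Sxx = Σx² − (Σx)²/n = 188 − 146.285714 = 41.714286
Sxy = Σxy − (Σx)(Σy)/n = 157.42 − 119.222857 = 38.197143
b = Sxy/Sxx = 38.197143/41.714286 = 0.915685
a = ȳ − b·x̄ = 3.725714 − 0.915685·4.571429 = -0.460274
ŷ(3) = -0.460274 + 0.915685·3 = 2.286781
residual = y − ŷ = 2.11 − 2.286781 = -0.176781

-0.177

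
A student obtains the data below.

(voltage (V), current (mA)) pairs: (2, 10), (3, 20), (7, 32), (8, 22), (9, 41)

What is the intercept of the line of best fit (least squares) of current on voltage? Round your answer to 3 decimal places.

n = 5, Σx = 29, Σy = 125, Σxy = 849, Σx² = 207
Sxx = Σx² − (Σx)²/n = 207 − 168.2 = 38.8
Sxy = Σxy − (Σx)(Σy)/n = 849 − 725 = 124
b = Sxy/Sxx = 124/38.8 = 3.195876
a = ȳ − b·x̄ = 25 − 3.195876·5.8 = 6.463918

6.464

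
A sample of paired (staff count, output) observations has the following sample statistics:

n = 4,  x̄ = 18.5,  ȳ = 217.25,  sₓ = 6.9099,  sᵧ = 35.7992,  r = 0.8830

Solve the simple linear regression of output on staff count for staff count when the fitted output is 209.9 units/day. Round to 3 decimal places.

b = r · sᵧ/sₓ = 0.883 · 35.7992/6.9099 = 4.574696
a = ȳ − b·x̄ = 217.25 − 4.574696·18.5 = 132.618119
Set a + b·x = 209.9: x = (209.9 − 132.618119) / 4.574696 = 16.893336

16.893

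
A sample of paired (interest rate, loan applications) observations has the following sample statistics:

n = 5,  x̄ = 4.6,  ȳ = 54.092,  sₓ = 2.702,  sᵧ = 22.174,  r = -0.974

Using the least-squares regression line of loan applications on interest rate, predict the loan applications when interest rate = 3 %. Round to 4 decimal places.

66.8810

b = r · sᵧ/sₓ = -0.974 · 22.174/2.702 = -7.993144
a = ȳ − b·x̄ = 54.092 − (-7.993144)·4.6 = 90.860464
ŷ(3) = a + b·3 = 90.860464 + (-7.993144)·3 = 66.881031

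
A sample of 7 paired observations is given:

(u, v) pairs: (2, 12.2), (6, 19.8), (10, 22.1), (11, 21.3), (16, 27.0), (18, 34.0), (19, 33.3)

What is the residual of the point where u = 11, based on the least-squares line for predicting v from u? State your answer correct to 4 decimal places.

n = 7, Σx = 82, Σy = 169.7, Σxy = 2275.2, Σx² = 1202
Sxx = Σx² − (Σx)²/n = 1202 − 960.571429 = 241.428571
Sxy = Σxy − (Σx)(Σy)/n = 2275.2 − 1987.914286 = 287.285714
b = Sxy/Sxx = 287.285714/241.428571 = 1.189941
a = ȳ − b·x̄ = 24.242857 − 1.189941·11.714286 = 10.303550
ŷ(11) = 10.303550 + 1.189941·11 = 23.392899
residual = y − ŷ = 21.3 − 23.392899 = -2.092899

-2.0929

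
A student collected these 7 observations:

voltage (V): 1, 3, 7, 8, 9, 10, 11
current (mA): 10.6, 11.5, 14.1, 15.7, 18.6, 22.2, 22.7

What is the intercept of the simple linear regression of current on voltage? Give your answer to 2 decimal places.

n = 7, Σx = 49, Σy = 115.4, Σxy = 908.5, Σx² = 425
Sxx = Σx² − (Σx)²/n = 425 − 343 = 82
Sxy = Σxy − (Σx)(Σy)/n = 908.5 − 807.8 = 100.7
b = Sxy/Sxx = 100.7/82 = 1.228049
a = ȳ − b·x̄ = 16.485714 − 1.228049·7 = 7.889373

7.89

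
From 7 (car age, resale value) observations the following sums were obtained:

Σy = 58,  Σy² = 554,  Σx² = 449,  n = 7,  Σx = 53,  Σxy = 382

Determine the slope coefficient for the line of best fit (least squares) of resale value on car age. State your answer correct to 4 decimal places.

-1.1976

Sxx = Σx² − (Σx)²/n = 449 − 401.285714 = 47.714286
Sxy = Σxy − (Σx)(Σy)/n = 382 − 439.142857 = -57.142857
b = Sxy/Sxx = -57.142857/47.714286 = -1.197605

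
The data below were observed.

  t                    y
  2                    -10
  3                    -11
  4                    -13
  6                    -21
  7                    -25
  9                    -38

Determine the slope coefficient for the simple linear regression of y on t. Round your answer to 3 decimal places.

-3.971

n = 6, Σx = 31, Σy = -118, Σxy = -748, Σx² = 195
Sxx = Σx² − (Σx)²/n = 195 − 160.166667 = 34.833333
Sxy = Σxy − (Σx)(Σy)/n = -748 − (-609.666667) = -138.333333
b = Sxy/Sxx = -138.333333/34.833333 = -3.971292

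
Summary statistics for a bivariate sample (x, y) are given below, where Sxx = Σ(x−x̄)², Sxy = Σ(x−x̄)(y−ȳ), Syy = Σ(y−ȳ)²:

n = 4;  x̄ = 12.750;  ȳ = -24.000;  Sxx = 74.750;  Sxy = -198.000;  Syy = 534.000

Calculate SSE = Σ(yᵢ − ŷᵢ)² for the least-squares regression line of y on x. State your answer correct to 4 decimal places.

9.5318

b = Sxy/Sxx = -198/74.75 = -2.648829
SSE = Syy − b·Sxy = 534 − (-2.648829)·(-198) = 9.531773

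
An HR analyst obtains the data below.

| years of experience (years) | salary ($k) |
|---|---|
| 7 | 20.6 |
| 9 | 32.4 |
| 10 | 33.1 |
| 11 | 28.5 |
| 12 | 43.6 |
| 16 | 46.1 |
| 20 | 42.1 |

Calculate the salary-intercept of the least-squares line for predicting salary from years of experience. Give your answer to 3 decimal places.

15.677

n = 7, Σx = 85, Σy = 246.4, Σxy = 3183.1, Σx² = 1151
Sxx = Σx² − (Σx)²/n = 1151 − 1032.142857 = 118.857143
Sxy = Σxy − (Σx)(Σy)/n = 3183.1 − 2992 = 191.1
b = Sxy/Sxx = 191.1/118.857143 = 1.607813
a = ȳ − b·x̄ = 35.2 − 1.607813·12.142857 = 15.676562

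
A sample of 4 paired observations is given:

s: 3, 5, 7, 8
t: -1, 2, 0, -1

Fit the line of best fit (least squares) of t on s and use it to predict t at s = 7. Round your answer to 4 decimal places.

-0.0847

n = 4, Σx = 23, Σy = 0, Σxy = -1, Σx² = 147
Sxx = Σx² − (Σx)²/n = 147 − 132.25 = 14.75
Sxy = Σxy − (Σx)(Σy)/n = -1 − 0 = -1
b = Sxy/Sxx = -1/14.75 = -0.067797
a = ȳ − b·x̄ = 0 − (-0.067797)·5.75 = 0.389831
ŷ(7) = a + b·7 = 0.389831 + (-0.067797)·7 = -0.084746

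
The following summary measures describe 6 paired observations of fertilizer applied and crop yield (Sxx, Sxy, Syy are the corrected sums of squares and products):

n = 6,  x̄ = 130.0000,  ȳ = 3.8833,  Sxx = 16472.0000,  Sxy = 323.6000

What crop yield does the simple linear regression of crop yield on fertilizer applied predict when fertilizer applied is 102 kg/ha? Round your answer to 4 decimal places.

b = Sxy/Sxx = 323.6/16472 = 0.019645
a = ȳ − b·x̄ = 3.8833 − 0.019645·130 = 1.329390
ŷ(102) = a + b·102 = 1.329390 + 0.019645·102 = 3.333227

3.3332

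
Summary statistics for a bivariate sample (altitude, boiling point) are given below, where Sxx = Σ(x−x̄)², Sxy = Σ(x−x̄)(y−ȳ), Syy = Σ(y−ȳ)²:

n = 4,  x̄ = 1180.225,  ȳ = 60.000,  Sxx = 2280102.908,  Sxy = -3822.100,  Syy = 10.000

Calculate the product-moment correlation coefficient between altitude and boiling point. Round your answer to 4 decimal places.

r = Sxy/√(Sxx·Syy) = -3822.1/√(22801029.08) = -3822.1/4775.042312 = -0.800433

-0.8004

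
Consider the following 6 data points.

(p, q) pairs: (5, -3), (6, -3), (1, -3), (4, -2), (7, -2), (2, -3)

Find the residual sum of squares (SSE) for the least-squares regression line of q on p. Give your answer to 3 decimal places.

1.068

n = 6, Σx = 25, Σy = -16, Σxy = -64, Σx² = 131, Σy² = 44
Sxx = Σx² − (Σx)²/n = 131 − 104.166667 = 26.833333
Sxy = Σxy − (Σx)(Σy)/n = -64 − (-66.666667) = 2.666667
Syy = Σy² − (Σy)²/n = 44 − 42.666667 = 1.333333
b = Sxy/Sxx = 2.666667/26.833333 = 0.099379
SSE = Syy − b·Sxy = 1.333333 − 0.099379·2.666667 = 1.068323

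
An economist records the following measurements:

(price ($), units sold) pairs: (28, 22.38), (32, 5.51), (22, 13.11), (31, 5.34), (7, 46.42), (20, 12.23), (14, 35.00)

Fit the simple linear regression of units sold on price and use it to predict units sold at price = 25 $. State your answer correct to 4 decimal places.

n = 7, Σx = 154, Σy = 139.99, Σxy = 2316.46, Σx² = 3898
Sxx = Σx² − (Σx)²/n = 3898 − 3388 = 510
Sxy = Σxy − (Σx)(Σy)/n = 2316.46 − 3079.78 = -763.32
b = Sxy/Sxx = -763.32/510 = -1.496706
a = ȳ − b·x̄ = 19.998571 − (-1.496706)·22 = 52.926101
ŷ(25) = a + b·25 = 52.926101 + (-1.496706)·25 = 15.508454

15.5085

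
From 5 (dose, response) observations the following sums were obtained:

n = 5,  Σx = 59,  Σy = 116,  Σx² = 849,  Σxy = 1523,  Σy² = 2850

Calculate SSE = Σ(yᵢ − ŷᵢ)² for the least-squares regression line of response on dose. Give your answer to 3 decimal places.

3.187

Sxx = Σx² − (Σx)²/n = 849 − 696.2 = 152.8
Sxy = Σxy − (Σx)(Σy)/n = 1523 − 1368.8 = 154.2
Syy = Σy² − (Σy)²/n = 2850 − 2691.2 = 158.8
b = Sxy/Sxx = 154.2/152.8 = 1.009162
SSE = Syy − b·Sxy = 158.8 − 1.009162·154.2 = 3.187173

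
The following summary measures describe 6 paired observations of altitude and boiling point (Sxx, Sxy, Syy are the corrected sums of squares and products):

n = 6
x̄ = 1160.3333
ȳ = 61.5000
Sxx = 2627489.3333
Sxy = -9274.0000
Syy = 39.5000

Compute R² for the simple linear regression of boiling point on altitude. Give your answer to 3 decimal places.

R² = Sxy²/(Sxx·Syy) = (-9274)²/(2627489.3333·39.5) = 0.828698

0.829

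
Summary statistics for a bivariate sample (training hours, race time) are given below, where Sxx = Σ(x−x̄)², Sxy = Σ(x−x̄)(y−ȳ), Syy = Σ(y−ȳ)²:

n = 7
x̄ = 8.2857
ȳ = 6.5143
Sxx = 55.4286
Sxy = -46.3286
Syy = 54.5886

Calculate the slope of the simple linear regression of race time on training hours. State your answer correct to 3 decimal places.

-0.836

b = Sxy/Sxx = -46.3286/55.4286 = -0.835825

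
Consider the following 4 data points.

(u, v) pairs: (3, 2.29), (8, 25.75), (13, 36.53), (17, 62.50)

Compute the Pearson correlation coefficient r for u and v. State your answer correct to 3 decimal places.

n = 4, Σx = 41, Σy = 127.07, Σxy = 1750.26, Σx² = 531, Σy² = 5908.9975
Sxx = Σx² − (Σx)²/n = 531 − 420.25 = 110.75
Sxy = Σxy − (Σx)(Σy)/n = 1750.26 − 1302.4675 = 447.7925
Syy = Σy² − (Σy)²/n = 5908.9975 − 4036.696225 = 1872.301275
r = Sxy/√(Sxx·Syy) = 447.7925/√(207357.366206) = 447.7925/455.365091 = 0.983370

0.983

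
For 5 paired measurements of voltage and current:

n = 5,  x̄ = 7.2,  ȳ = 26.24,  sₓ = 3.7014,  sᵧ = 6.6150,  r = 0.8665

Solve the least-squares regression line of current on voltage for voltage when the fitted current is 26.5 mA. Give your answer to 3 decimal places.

b = r · sᵧ/sₓ = 0.8665 · 6.615/3.7014 = 1.548576
a = ȳ − b·x̄ = 26.24 − 1.548576·7.2 = 15.090256
Set a + b·x = 26.5: x = (26.5 − 15.090256) / 1.548576 = 7.367896

7.368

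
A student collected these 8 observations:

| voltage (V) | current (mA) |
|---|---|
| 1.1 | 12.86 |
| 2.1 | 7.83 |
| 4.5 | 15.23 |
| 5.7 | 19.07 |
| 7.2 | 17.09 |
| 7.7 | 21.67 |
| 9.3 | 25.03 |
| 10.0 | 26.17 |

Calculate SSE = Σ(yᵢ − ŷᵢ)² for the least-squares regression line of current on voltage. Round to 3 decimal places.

n = 8, Σx = 47.6, Σy = 144.95, Σxy = 992.209, Σx² = 355.98, Σy² = 2895.3331
Sxx = Σx² − (Σx)²/n = 355.98 − 283.22 = 72.76
Sxy = Σxy − (Σx)(Σy)/n = 992.209 − 862.4525 = 129.7565
Syy = Σy² − (Σy)²/n = 2895.3331 − 2626.312812 = 269.020287
b = Sxy/Sxx = 129.7565/72.76 = 1.783349
SSE = Syy − b·Sxy = 269.020287 − 1.783349·129.7565 = 37.619115

37.619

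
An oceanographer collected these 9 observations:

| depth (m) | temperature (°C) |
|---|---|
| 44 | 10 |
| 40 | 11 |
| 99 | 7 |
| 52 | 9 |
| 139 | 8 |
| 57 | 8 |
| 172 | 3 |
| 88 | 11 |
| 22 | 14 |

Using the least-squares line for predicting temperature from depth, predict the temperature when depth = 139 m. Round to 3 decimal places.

5.954

n = 9, Σx = 713, Σy = 81, Σxy = 5401, Σx² = 76423
Sxx = Σx² − (Σx)²/n = 76423 − 56485.444444 = 19937.555556
Sxy = Σxy − (Σx)(Σy)/n = 5401 − 6417 = -1016
b = Sxy/Sxx = -1016/19937.555556 = -0.050959
a = ȳ − b·x̄ = 9 − (-0.050959)·79.222222 = 13.037094
ŷ(139) = a + b·139 = 13.037094 + (-0.050959)·139 = 5.953778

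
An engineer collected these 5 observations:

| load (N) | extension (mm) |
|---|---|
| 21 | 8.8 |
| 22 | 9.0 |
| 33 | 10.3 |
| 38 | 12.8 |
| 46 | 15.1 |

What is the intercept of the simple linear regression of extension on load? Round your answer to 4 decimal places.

3.3269

n = 5, Σx = 160, Σy = 56, Σxy = 1903.7, Σx² = 5574
Sxx = Σx² − (Σx)²/n = 5574 − 5120 = 454
Sxy = Σxy − (Σx)(Σy)/n = 1903.7 − 1792 = 111.7
b = Sxy/Sxx = 111.7/454 = 0.246035
a = ȳ − b·x̄ = 11.2 − 0.246035·32 = 3.326872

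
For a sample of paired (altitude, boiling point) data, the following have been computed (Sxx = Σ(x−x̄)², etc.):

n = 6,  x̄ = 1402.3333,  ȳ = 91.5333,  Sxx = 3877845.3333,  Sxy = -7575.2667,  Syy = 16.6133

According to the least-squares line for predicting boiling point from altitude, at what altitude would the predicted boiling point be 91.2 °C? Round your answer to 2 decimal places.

1572.95

b = Sxy/Sxx = -7575.2667/3877845.3333 = -0.001953
a = ȳ − b·x̄ = 91.5333 − (-0.001953)·1402.3333 = 94.272720
Set a + b·x = 91.2: x = (91.2 − 94.272720) / (-0.001953) = 1572.952488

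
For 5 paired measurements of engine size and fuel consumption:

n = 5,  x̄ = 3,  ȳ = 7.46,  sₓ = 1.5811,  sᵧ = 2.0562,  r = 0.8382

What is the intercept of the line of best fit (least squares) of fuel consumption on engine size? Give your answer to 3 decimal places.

4.190

b = r · sᵧ/sₓ = 0.8382 · 2.0562/1.5811 = 1.090068
a = ȳ − b·x̄ = 7.46 − 1.090068·3 = 4.189795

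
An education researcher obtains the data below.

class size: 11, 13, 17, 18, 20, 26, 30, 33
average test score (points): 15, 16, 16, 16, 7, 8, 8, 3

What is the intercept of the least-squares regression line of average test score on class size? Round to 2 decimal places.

n = 8, Σx = 168, Σy = 89, Σxy = 1620, Σx² = 3968
Sxx = Σx² − (Σx)²/n = 3968 − 3528 = 440
Sxy = Σxy − (Σx)(Σy)/n = 1620 − 1869 = -249
b = Sxy/Sxx = -249/440 = -0.565909
a = ȳ − b·x̄ = 11.125 − (-0.565909)·21 = 23.009091

23.01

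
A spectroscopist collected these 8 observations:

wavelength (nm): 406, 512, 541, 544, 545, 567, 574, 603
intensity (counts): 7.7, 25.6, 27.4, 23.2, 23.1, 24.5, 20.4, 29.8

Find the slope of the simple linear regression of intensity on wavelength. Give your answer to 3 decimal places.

n = 8, Σx = 4292, Σy = 181.7, Σxy = 99837.6, Σx² = 2327196
Sxx = Σx² − (Σx)²/n = 2327196 − 2302658 = 24538
Sxy = Σxy − (Σx)(Σy)/n = 99837.6 − 97482.05 = 2355.55
b = Sxy/Sxx = 2355.55/24538 = 0.095996

0.096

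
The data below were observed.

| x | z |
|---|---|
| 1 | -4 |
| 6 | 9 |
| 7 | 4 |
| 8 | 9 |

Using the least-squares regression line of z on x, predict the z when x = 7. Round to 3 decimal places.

7.138

n = 4, Σx = 22, Σy = 18, Σxy = 150, Σx² = 150
Sxx = Σx² − (Σx)²/n = 150 − 121 = 29
Sxy = Σxy − (Σx)(Σy)/n = 150 − 99 = 51
b = Sxy/Sxx = 51/29 = 1.758621
a = ȳ − b·x̄ = 4.5 − 1.758621·5.5 = -5.172414
ŷ(7) = a + b·7 = -5.172414 + 1.758621·7 = 7.137931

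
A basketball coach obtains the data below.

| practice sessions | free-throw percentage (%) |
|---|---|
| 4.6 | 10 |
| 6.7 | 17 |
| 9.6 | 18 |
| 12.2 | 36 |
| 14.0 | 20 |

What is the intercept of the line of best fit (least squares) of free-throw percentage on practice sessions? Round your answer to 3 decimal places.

4.257

n = 5, Σx = 47.1, Σy = 101, Σxy = 1051.9, Σx² = 503.05
Sxx = Σx² − (Σx)²/n = 503.05 − 443.682 = 59.368
Sxy = Σxy − (Σx)(Σy)/n = 1051.9 − 951.42 = 100.48
b = Sxy/Sxx = 100.48/59.368 = 1.692494
a = ȳ − b·x̄ = 20.2 − 1.692494·9.42 = 4.256704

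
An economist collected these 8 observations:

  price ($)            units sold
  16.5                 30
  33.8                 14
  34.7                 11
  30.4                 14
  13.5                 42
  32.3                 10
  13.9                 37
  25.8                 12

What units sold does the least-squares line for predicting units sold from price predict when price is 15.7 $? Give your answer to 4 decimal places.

33.8553

n = 8, Σx = 200.9, Σy = 170, Σxy = 3489.4, Σx² = 5627.33
Sxx = Σx² − (Σx)²/n = 5627.33 − 5045.10125 = 582.22875
Sxy = Σxy − (Σx)(Σy)/n = 3489.4 − 4269.125 = -779.725
b = Sxy/Sxx = -779.725/582.22875 = -1.339207
a = ȳ − b·x̄ = 21.25 − (-1.339207)·25.1125 = 54.880844
ŷ(15.7) = a + b·15.7 = 54.880844 + (-1.339207)·15.7 = 33.855289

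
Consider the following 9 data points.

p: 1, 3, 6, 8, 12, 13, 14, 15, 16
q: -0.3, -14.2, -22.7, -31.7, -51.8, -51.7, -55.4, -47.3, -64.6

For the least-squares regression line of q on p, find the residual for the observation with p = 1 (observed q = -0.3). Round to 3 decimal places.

3.602

n = 9, Σx = 88, Σy = -339.7, Σxy = -4245.1, Σx² = 1100
Sxx = Σx² − (Σx)²/n = 1100 − 860.444444 = 239.555556
Sxy = Σxy − (Σx)(Σy)/n = -4245.1 − (-3321.511111) = -923.588889
b = Sxy/Sxx = -923.588889/239.555556 = -3.855427
a = ȳ − b·x̄ = -37.744444 − (-3.855427)·9.777778 = -0.046939
ŷ(1) = -0.046939 + (-3.855427)·1 = -3.902365
residual = y − ŷ = -0.3 − (-3.902365) = 3.602365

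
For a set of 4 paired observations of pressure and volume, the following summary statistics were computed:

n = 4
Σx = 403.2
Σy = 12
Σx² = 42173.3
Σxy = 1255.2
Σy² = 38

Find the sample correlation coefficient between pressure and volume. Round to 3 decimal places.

Sxx = Σx² − (Σx)²/n = 42173.3 − 40642.56 = 1530.74
Sxy = Σxy − (Σx)(Σy)/n = 1255.2 − 1209.6 = 45.6
Syy = Σy² − (Σy)²/n = 38 − 36 = 2
r = Sxy/√(Sxx·Syy) = 45.6/√(3061.48) = 45.6/55.330643 = 0.824136

0.824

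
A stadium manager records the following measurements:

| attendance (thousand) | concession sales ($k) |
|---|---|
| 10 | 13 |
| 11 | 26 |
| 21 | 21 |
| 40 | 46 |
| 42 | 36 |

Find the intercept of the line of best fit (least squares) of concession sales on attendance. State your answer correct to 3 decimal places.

10.470

n = 5, Σx = 124, Σy = 142, Σxy = 4209, Σx² = 4026
Sxx = Σx² − (Σx)²/n = 4026 − 3075.2 = 950.8
Sxy = Σxy − (Σx)(Σy)/n = 4209 − 3521.6 = 687.4
b = Sxy/Sxx = 687.4/950.8 = 0.722970
a = ȳ − b·x̄ = 28.4 − 0.722970·24.8 = 10.470341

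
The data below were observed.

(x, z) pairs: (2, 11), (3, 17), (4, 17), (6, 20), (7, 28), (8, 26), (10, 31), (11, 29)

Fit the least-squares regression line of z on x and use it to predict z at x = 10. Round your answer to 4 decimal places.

29.8765

n = 8, Σx = 51, Σy = 179, Σxy = 1294, Σx² = 399
Sxx = Σx² − (Σx)²/n = 399 − 325.125 = 73.875
Sxy = Σxy − (Σx)(Σy)/n = 1294 − 1141.125 = 152.875
b = Sxy/Sxx = 152.875/73.875 = 2.069374
a = ȳ − b·x̄ = 22.375 − 2.069374·6.375 = 9.182741
ŷ(10) = a + b·10 = 9.182741 + 2.069374·10 = 29.876481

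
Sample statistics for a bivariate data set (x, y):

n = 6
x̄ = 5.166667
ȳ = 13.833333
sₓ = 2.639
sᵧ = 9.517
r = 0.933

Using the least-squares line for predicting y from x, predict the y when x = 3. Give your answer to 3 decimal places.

6.543

b = r · sᵧ/sₓ = 0.933 · 9.517/2.639 = 3.364669
a = ȳ − b·x̄ = 13.833333 − 3.364669·5.166667 = -3.550790
ŷ(3) = a + b·3 = -3.550790 + 3.364669·3 = 6.543216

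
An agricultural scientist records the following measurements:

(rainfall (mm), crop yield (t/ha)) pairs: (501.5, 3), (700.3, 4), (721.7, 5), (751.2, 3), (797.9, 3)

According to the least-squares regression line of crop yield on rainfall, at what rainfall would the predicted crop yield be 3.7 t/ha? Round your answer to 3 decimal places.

n = 5, Σx = 3472.6, Σy = 18, Σxy = 12561.5, Σx² = 2463719.08
Sxx = Σx² − (Σx)²/n = 2463719.08 − 2411790.152 = 51928.928
Sxy = Σxy − (Σx)(Σy)/n = 12561.5 − 12501.36 = 60.14
b = Sxy/Sxx = 60.14/51928.928 = 0.001158
a = ȳ − b·x̄ = 3.6 − 0.001158·694.52 = 2.795662
Set a + b·x = 3.7: x = (3.7 − 2.795662) / 0.001158 = 780.866738

780.867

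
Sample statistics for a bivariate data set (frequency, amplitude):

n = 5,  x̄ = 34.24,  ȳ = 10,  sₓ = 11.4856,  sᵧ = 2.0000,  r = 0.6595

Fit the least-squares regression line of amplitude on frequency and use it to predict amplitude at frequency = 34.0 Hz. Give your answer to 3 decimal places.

9.972

b = r · sᵧ/sₓ = 0.6595 · 2/11.4856 = 0.114839
a = ȳ − b·x̄ = 10 − 0.114839·34.24 = 6.067897
ŷ(34.0) = a + b·34.0 = 6.067897 + 0.114839·34 = 9.972439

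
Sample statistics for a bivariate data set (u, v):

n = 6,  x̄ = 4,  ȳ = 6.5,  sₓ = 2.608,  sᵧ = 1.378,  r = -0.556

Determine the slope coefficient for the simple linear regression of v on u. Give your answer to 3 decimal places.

b = r · sᵧ/sₓ = -0.556 · 1.378/2.608 = -0.293776

-0.294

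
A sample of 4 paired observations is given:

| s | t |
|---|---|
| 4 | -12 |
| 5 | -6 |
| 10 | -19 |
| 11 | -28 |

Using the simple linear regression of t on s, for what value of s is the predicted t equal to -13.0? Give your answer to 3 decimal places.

6.141

n = 4, Σx = 30, Σy = -65, Σxy = -576, Σx² = 262
Sxx = Σx² − (Σx)²/n = 262 − 225 = 37
Sxy = Σxy − (Σx)(Σy)/n = -576 − (-487.5) = -88.5
b = Sxy/Sxx = -88.5/37 = -2.391892
a = ȳ − b·x̄ = -16.25 − (-2.391892)·7.5 = 1.689189
Set a + b·x = -13.0: x = (-13.0 − 1.689189) / (-2.391892) = 6.141243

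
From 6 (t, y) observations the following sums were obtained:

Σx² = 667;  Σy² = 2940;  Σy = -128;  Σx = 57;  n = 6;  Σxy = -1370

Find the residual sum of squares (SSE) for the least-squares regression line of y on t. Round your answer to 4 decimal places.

20.3612

Sxx = Σx² − (Σx)²/n = 667 − 541.5 = 125.5
Sxy = Σxy − (Σx)(Σy)/n = -1370 − (-1216) = -154
Syy = Σy² − (Σy)²/n = 2940 − 2730.666667 = 209.333333
b = Sxy/Sxx = -154/125.5 = -1.227092
SSE = Syy − b·Sxy = 209.333333 − (-1.227092)·(-154) = 20.361222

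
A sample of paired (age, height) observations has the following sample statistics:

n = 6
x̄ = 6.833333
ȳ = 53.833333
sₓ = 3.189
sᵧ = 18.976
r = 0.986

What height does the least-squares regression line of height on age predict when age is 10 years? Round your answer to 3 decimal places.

b = r · sᵧ/sₓ = 0.986 · 18.976/3.189 = 5.867148
a = ȳ − b·x̄ = 53.833333 − 5.867148·6.833333 = 13.741155
ŷ(10) = a + b·10 = 13.741155 + 5.867148·10 = 72.412638

72.413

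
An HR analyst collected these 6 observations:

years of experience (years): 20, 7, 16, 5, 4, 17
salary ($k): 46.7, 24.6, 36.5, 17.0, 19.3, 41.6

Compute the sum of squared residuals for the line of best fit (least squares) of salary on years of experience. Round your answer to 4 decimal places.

n = 6, Σx = 69, Σy = 185.7, Σxy = 2559.6, Σx² = 1035, Σy² = 6510.35
Sxx = Σx² − (Σx)²/n = 1035 − 793.5 = 241.5
Sxy = Σxy − (Σx)(Σy)/n = 2559.6 − 2135.55 = 424.05
Syy = Σy² − (Σy)²/n = 6510.35 − 5747.415 = 762.935
b = Sxy/Sxx = 424.05/241.5 = 1.755901
SSE = Syy − b·Sxy = 762.935 − 1.755901·424.05 = 18.345342

18.3453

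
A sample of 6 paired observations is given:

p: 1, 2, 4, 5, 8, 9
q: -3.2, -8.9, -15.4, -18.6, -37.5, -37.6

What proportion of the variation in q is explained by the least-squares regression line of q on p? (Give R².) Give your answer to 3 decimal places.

n = 6, Σx = 29, Σy = -121.2, Σxy = -814, Σx² = 191, Σy² = 3492.58
Sxx = Σx² − (Σx)²/n = 191 − 140.166667 = 50.833333
Sxy = Σxy − (Σx)(Σy)/n = -814 − (-585.8) = -228.2
Syy = Σy² − (Σy)²/n = 3492.58 − 2448.24 = 1044.34
R² = Sxy²/(Sxx·Syy) = (-228.2)²/(50.833333·1044.34) = 0.980936

0.981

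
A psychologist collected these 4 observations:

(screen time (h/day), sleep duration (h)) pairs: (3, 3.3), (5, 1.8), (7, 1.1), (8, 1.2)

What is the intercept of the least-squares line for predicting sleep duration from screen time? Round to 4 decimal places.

4.3254

n = 4, Σx = 23, Σy = 7.4, Σxy = 36.2, Σx² = 147
Sxx = Σx² − (Σx)²/n = 147 − 132.25 = 14.75
Sxy = Σxy − (Σx)(Σy)/n = 36.2 − 42.55 = -6.35
b = Sxy/Sxx = -6.35/14.75 = -0.430508
a = ȳ − b·x̄ = 1.85 − (-0.430508)·5.75 = 4.325424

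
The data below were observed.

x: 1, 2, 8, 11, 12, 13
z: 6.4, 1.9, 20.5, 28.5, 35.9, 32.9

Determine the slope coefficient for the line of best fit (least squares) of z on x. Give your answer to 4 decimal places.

2.6582

n = 6, Σx = 47, Σy = 126.1, Σxy = 1346.2, Σx² = 503
Sxx = Σx² − (Σx)²/n = 503 − 368.166667 = 134.833333
Sxy = Σxy − (Σx)(Σy)/n = 1346.2 − 987.783333 = 358.416667
b = Sxy/Sxx = 358.416667/134.833333 = 2.658220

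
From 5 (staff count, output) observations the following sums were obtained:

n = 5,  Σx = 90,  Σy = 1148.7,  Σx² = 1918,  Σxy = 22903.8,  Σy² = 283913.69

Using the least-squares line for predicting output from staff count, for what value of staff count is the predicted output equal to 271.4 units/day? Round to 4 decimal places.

Sxx = Σx² − (Σx)²/n = 1918 − 1620 = 298
Sxy = Σxy − (Σx)(Σy)/n = 22903.8 − 20676.6 = 2227.2
b = Sxy/Sxx = 2227.2/298 = 7.473826
a = ȳ − b·x̄ = 229.74 − 7.473826·18 = 95.211141
Set a + b·x = 271.4: x = (271.4 − 95.211141) / 7.473826 = 23.574120

23.5741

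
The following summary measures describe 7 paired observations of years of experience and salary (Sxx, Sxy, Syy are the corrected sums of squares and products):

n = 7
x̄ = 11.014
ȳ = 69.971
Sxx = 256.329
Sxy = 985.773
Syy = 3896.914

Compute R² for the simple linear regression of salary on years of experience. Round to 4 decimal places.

0.9728

R² = Sxy²/(Sxx·Syy) = (985.773)²/(256.329·3896.914) = 0.972826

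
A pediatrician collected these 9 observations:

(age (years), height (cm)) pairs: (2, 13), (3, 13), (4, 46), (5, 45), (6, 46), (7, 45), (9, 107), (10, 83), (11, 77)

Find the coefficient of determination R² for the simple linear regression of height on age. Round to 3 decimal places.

0.776

n = 9, Σx = 57, Σy = 475, Σxy = 3705, Σx² = 441, Σy² = 32887
Sxx = Σx² − (Σx)²/n = 441 − 361 = 80
Sxy = Σxy − (Σx)(Σy)/n = 3705 − 3008.333333 = 696.666667
Syy = Σy² − (Σy)²/n = 32887 − 25069.444444 = 7817.555556
R² = Sxy²/(Sxx·Syy) = (696.666667)²/(80·7817.555556) = 0.776049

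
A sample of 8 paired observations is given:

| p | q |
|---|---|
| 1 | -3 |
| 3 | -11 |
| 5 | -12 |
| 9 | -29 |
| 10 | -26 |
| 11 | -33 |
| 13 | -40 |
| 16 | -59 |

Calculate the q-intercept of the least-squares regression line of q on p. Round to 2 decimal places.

n = 8, Σx = 68, Σy = -213, Σxy = -2444, Σx² = 762
Sxx = Σx² − (Σx)²/n = 762 − 578 = 184
Sxy = Σxy − (Σx)(Σy)/n = -2444 − (-1810.5) = -633.5
b = Sxy/Sxx = -633.5/184 = -3.442935
a = ȳ − b·x̄ = -26.625 − (-3.442935)·8.5 = 2.639946

2.64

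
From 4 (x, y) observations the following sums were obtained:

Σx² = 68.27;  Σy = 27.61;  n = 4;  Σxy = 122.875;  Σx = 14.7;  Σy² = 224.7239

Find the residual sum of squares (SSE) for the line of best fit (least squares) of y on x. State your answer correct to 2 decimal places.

Sxx = Σx² − (Σx)²/n = 68.27 − 54.0225 = 14.2475
Sxy = Σxy − (Σx)(Σy)/n = 122.875 − 101.46675 = 21.40825
Syy = Σy² − (Σy)²/n = 224.7239 − 190.578025 = 34.145875
b = Sxy/Sxx = 21.40825/14.2475 = 1.502597
SSE = Syy − b·Sxy = 34.145875 − 1.502597·21.40825 = 1.977904

1.98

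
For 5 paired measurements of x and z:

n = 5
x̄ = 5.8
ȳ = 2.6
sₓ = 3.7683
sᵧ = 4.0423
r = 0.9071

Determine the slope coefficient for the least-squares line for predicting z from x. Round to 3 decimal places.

b = r · sᵧ/sₓ = 0.9071 · 4.0423/3.7683 = 0.973057

0.973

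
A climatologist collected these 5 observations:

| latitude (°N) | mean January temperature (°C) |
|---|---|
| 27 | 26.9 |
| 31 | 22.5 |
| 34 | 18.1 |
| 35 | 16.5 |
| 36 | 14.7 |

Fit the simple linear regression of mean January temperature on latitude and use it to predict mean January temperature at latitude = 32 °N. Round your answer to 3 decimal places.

20.549

n = 5, Σx = 163, Σy = 98.7, Σxy = 3145.9, Σx² = 5367
Sxx = Σx² − (Σx)²/n = 5367 − 5313.8 = 53.2
Sxy = Σxy − (Σx)(Σy)/n = 3145.9 − 3217.62 = -71.72
b = Sxy/Sxx = -71.72/53.2 = -1.348120
a = ȳ − b·x̄ = 19.74 − (-1.348120)·32.6 = 63.688722
ŷ(32) = a + b·32 = 63.688722 + (-1.348120)·32 = 20.548872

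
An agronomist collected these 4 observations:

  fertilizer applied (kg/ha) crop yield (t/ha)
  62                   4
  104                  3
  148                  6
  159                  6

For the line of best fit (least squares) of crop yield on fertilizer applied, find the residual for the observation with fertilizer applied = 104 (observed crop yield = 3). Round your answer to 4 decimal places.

-1.3758

n = 4, Σx = 473, Σy = 19, Σxy = 2402, Σx² = 61845
Sxx = Σx² − (Σx)²/n = 61845 − 55932.25 = 5912.75
Sxy = Σxy − (Σx)(Σy)/n = 2402 − 2246.75 = 155.25
b = Sxy/Sxx = 155.25/5912.75 = 0.026257
a = ȳ − b·x̄ = 4.75 − 0.026257·118.25 = 1.645131
ŷ(104) = 1.645131 + 0.026257·104 = 4.375840
residual = y − ŷ = 3 − 4.375840 = -1.375840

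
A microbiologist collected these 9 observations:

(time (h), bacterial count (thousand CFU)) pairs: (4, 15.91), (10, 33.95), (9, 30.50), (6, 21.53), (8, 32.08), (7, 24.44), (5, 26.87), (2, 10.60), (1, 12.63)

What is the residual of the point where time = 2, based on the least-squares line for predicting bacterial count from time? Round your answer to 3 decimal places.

n = 9, Σx = 52, Σy = 208.51, Σxy = 1402.72, Σx² = 376
Sxx = Σx² − (Σx)²/n = 376 − 300.444444 = 75.555556
Sxy = Σxy − (Σx)(Σy)/n = 1402.72 − 1204.724444 = 197.995556
b = Sxy/Sxx = 197.995556/75.555556 = 2.620529
a = ȳ − b·x̄ = 23.167778 − 2.620529·5.777778 = 8.026941
ŷ(2) = 8.026941 + 2.620529·2 = 13.268
residual = y − ŷ = 10.60 − 13.268 = -2.668

-2.668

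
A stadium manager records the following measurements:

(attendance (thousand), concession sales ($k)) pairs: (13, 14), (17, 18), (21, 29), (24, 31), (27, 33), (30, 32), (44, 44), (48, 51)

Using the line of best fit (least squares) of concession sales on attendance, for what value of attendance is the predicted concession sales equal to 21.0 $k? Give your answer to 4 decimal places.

16.9647

n = 8, Σx = 224, Σy = 252, Σxy = 8076, Σx² = 7344
Sxx = Σx² − (Σx)²/n = 7344 − 6272 = 1072
Sxy = Σxy − (Σx)(Σy)/n = 8076 − 7056 = 1020
b = Sxy/Sxx = 1020/1072 = 0.951493
a = ȳ − b·x̄ = 31.5 − 0.951493·28 = 4.858209
Set a + b·x = 21.0: x = (21.0 − 4.858209) / 0.951493 = 16.964706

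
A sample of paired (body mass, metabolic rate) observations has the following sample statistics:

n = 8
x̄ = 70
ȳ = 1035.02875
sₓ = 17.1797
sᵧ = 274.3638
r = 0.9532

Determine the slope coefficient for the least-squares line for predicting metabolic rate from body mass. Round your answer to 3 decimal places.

b = r · sᵧ/sₓ = 0.9532 · 274.3638/17.1797 = 15.222825

15.223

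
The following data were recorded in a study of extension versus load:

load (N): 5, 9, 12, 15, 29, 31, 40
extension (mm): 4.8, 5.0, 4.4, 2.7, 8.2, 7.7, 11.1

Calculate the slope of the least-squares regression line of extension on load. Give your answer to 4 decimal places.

0.1915

n = 7, Σx = 141, Σy = 43.9, Σxy = 1082.8, Σx² = 3877
Sxx = Σx² − (Σx)²/n = 3877 − 2840.142857 = 1036.857143
Sxy = Σxy − (Σx)(Σy)/n = 1082.8 − 884.271429 = 198.528571
b = Sxy/Sxx = 198.528571/1036.857143 = 0.191471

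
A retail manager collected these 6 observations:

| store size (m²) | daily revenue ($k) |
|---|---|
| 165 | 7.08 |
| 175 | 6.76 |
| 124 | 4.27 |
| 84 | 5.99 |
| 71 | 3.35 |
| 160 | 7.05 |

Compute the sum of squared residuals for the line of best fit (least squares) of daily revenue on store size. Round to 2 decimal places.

n = 6, Σx = 779, Σy = 34.5, Σxy = 4749.69, Σx² = 110923, Σy² = 210.862
Sxx = Σx² − (Σx)²/n = 110923 − 101140.166667 = 9782.833333
Sxy = Σxy − (Σx)(Σy)/n = 4749.69 − 4479.25 = 270.44
Syy = Σy² − (Σy)²/n = 210.862 − 198.375 = 12.487
b = Sxy/Sxx = 270.44/9782.833333 = 0.027644
SSE = Syy − b·Sxy = 12.487 − 0.027644·270.44 = 5.010864

5.01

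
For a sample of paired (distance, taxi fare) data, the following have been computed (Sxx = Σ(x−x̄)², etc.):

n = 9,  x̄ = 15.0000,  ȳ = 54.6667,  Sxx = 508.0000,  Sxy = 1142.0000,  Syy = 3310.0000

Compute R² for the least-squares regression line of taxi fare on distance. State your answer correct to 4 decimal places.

0.7756

R² = Sxy²/(Sxx·Syy) = (1142)²/(508·3310) = 0.775605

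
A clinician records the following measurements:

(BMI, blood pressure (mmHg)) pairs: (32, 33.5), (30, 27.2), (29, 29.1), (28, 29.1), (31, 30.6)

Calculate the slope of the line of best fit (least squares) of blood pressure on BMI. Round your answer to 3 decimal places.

n = 5, Σx = 150, Σy = 149.5, Σxy = 4495.3, Σx² = 4510
Sxx = Σx² − (Σx)²/n = 4510 − 4500 = 10
Sxy = Σxy − (Σx)(Σy)/n = 4495.3 − 4485 = 10.3
b = Sxy/Sxx = 10.3/10 = 1.03

1.030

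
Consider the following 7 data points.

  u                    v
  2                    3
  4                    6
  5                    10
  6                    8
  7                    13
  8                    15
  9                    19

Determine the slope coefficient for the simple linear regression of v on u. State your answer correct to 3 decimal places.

2.197

n = 7, Σx = 41, Σy = 74, Σxy = 510, Σx² = 275
Sxx = Σx² − (Σx)²/n = 275 − 240.142857 = 34.857143
Sxy = Σxy − (Σx)(Σy)/n = 510 − 433.428571 = 76.571429
b = Sxy/Sxx = 76.571429/34.857143 = 2.196721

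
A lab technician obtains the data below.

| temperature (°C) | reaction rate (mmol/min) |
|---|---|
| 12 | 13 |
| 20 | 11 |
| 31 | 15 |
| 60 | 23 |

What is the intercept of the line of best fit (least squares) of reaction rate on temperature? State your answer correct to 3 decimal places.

8.189

n = 4, Σx = 123, Σy = 62, Σxy = 2221, Σx² = 5105
Sxx = Σx² − (Σx)²/n = 5105 − 3782.25 = 1322.75
Sxy = Σxy − (Σx)(Σy)/n = 2221 − 1906.5 = 314.5
b = Sxy/Sxx = 314.5/1322.75 = 0.237762
a = ȳ − b·x̄ = 15.5 − 0.237762·30.75 = 8.188811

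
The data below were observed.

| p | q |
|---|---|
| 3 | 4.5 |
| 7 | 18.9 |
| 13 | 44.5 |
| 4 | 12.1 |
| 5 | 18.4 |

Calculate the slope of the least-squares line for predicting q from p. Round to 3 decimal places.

3.717

n = 5, Σx = 32, Σy = 98.4, Σxy = 864.7, Σx² = 268
Sxx = Σx² − (Σx)²/n = 268 − 204.8 = 63.2
Sxy = Σxy − (Σx)(Σy)/n = 864.7 − 629.76 = 234.94
b = Sxy/Sxx = 234.94/63.2 = 3.717405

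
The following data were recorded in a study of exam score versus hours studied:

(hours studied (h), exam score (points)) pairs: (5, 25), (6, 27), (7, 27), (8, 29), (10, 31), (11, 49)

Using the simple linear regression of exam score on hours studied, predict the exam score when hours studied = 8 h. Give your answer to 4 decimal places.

31.8571

n = 6, Σx = 47, Σy = 188, Σxy = 1557, Σx² = 395
Sxx = Σx² − (Σx)²/n = 395 − 368.166667 = 26.833333
Sxy = Σxy − (Σx)(Σy)/n = 1557 − 1472.666667 = 84.333333
b = Sxy/Sxx = 84.333333/26.833333 = 3.142857
a = ȳ − b·x̄ = 31.333333 − 3.142857·7.833333 = 6.714286
ŷ(8) = a + b·8 = 6.714286 + 3.142857·8 = 31.857143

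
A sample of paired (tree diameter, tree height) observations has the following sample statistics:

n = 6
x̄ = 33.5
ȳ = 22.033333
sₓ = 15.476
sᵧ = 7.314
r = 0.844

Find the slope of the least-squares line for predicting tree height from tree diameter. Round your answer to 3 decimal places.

0.399

b = r · sᵧ/sₓ = 0.844 · 7.314/15.476 = 0.398877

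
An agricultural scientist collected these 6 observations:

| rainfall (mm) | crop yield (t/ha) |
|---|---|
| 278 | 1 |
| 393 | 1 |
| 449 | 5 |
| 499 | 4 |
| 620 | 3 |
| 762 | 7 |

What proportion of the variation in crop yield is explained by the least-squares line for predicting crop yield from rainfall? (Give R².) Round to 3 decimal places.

0.638

n = 6, Σx = 3001, Σy = 21, Σxy = 12106, Σx² = 1647379, Σy² = 101
Sxx = Σx² − (Σx)²/n = 1647379 − 1501000.166667 = 146378.833333
Sxy = Σxy − (Σx)(Σy)/n = 12106 − 10503.5 = 1602.5
Syy = Σy² − (Σy)²/n = 101 − 73.5 = 27.5
R² = Sxy²/(Sxx·Syy) = (1602.5)²/(146378.833333·27.5) = 0.637948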